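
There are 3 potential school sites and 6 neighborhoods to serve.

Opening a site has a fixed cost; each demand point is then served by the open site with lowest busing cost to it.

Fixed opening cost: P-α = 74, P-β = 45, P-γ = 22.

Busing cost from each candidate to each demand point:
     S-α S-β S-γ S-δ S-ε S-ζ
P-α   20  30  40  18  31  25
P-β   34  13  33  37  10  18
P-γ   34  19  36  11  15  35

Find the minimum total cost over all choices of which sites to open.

Open {P-γ}: assign each demand point to its cheapest open site.
  S-α→P-γ 34, S-β→P-γ 19, S-γ→P-γ 36, S-δ→P-γ 11, S-ε→P-γ 15, S-ζ→P-γ 35
  busing cost 150, fixed 22 → total 172.
Compare {P-β, P-γ}: busing cost 119 + fixed 67 = 186.
Compare {P-β}: busing cost 145 + fixed 45 = 190.
Compare {P-α, P-γ}: busing cost 126 + fixed 96 = 222.
All other subsets cost ≥ 186. Minimum total cost: 172.

172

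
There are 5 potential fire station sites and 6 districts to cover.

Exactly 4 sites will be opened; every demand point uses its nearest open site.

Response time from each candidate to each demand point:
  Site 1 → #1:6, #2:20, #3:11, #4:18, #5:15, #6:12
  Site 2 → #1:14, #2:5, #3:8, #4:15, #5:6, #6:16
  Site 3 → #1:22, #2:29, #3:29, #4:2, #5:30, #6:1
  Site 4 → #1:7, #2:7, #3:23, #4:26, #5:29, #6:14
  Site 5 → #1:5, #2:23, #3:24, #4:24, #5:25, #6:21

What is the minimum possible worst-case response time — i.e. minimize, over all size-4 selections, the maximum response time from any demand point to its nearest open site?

Open {Site 1, Site 2, Site 3, Site 4}.
  Farthest demand point is #3 at response time 8 (to Site 2); all others are ≤ 8.
With {Site 1, Site 2, Site 3, Site 5} the worst case is 8.
With {Site 2, Site 3, Site 4, Site 5} the worst case is 8.
No size-4 selection achieves below 8.

8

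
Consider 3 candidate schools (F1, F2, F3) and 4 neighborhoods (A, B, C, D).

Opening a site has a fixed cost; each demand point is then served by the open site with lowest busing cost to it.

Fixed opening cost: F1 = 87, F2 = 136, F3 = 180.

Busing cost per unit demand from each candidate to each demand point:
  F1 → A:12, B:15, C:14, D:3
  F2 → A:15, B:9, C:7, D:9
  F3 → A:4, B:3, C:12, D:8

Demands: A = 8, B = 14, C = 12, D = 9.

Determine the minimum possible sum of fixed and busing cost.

Open {F3}: assign each demand point to its cheapest open site.
  A→F3 8×4=32, B→F3 14×3=42, C→F3 12×12=144, D→F3 9×8=72
  busing cost 290, fixed 180 → total 470.
Compare {F1, F3}: busing cost 245 + fixed 267 = 512.
Compare {F2, F3}: busing cost 230 + fixed 316 = 546.
Compare {F2}: busing cost 411 + fixed 136 = 547.
All other subsets cost ≥ 512. Minimum total cost: 470.

470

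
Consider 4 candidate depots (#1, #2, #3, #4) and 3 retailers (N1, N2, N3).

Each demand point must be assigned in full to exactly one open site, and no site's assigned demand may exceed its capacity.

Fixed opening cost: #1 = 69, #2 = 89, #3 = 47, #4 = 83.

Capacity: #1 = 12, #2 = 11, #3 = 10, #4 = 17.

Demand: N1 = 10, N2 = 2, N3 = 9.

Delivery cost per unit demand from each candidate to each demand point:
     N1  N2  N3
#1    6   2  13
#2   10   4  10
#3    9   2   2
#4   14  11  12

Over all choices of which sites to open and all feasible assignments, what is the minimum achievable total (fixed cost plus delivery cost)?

198

Open {#1, #3}; cheapest assignment that respects the capacities:
  #1 (cap 12, load 12): N1, N2 — cost 10×6 + 2×2 = 64
  #3 (cap 10, load 9): N3 — cost 9×2 = 18
  Shipping 82, fixed 116 → total 198.
  Any other capacity-feasible assignment to {#1, #3} ships for at least 82.
Compare {#1, #3, #4}: its best feasible assignment gives total 281.
Compare {#1, #2, #3}: its best feasible assignment gives total 287.
Every other set of open sites that can feasibly serve all demand totals ≥ 281 even under its best assignment. Minimum: 198.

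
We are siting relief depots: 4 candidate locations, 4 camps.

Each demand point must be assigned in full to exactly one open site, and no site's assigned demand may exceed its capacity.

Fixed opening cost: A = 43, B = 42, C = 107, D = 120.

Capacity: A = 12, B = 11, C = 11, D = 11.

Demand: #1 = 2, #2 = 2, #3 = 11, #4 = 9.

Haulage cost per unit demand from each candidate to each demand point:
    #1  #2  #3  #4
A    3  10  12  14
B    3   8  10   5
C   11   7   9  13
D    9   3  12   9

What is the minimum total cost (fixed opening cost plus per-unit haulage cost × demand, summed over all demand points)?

358

Open {A, B, C}; cheapest assignment that respects the capacities:
  A (cap 12, load 2): #1 — cost 2×3 = 6
  B (cap 11, load 11): #2, #4 — cost 2×8 + 9×5 = 61
  C (cap 11, load 11): #3 — cost 11×9 = 99
  Shipping 166, fixed 192 → total 358.
  Any other capacity-feasible assignment to {A, B, C} ships for at least 166.
Compare {A, B, D}: its best feasible assignment gives total 394.
Compare {B, C, D}: its best feasible assignment gives total 425.
Every other set of open sites that can feasibly serve all demand totals ≥ 394 even under its best assignment. Minimum: 358.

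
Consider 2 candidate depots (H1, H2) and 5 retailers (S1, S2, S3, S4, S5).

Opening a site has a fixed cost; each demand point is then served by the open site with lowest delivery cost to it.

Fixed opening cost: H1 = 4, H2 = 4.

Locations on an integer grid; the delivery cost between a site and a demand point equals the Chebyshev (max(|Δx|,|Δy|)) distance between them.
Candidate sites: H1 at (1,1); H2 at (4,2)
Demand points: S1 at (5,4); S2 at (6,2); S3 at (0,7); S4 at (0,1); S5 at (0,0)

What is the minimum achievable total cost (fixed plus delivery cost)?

Open {H1, H2}: assign each demand point to its cheapest open site.
  S1→H2 2, S2→H2 2, S3→H2 5, S4→H1 1, S5→H1 1
  delivery cost 11, fixed 8 → total 19.
Compare {H1}: delivery cost 17 + fixed 4 = 21.
Compare {H2}: delivery cost 17 + fixed 4 = 21.

19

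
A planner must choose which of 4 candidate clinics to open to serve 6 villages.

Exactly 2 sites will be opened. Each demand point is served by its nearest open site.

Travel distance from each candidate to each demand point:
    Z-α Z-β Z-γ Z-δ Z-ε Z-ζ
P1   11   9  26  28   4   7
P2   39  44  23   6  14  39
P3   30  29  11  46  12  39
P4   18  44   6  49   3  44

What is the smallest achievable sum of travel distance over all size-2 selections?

Open {P1, P2}.
  Z-α→P1 11, Z-β→P1 9, Z-γ→P2 23, Z-δ→P2 6, Z-ε→P1 4, Z-ζ→P1 7  ⇒ total 60.
Compare {P1, P4}: total 64.
Compare {P1, P3}: total 70.
No size-2 selection does better; minimum is 60.

60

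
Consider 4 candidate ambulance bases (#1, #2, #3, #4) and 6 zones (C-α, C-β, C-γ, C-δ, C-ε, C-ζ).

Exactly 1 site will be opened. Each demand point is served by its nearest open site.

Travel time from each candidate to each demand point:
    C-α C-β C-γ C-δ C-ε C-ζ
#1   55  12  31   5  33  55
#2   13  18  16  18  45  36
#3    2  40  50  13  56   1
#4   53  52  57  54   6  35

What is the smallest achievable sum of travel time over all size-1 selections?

Open {#2}.
  C-α→#2 13, C-β→#2 18, C-γ→#2 16, C-δ→#2 18, C-ε→#2 45, C-ζ→#2 36  ⇒ total 146.
Compare {#3}: total 162.
Compare {#1}: total 191.
No size-1 selection does better; minimum is 146.

146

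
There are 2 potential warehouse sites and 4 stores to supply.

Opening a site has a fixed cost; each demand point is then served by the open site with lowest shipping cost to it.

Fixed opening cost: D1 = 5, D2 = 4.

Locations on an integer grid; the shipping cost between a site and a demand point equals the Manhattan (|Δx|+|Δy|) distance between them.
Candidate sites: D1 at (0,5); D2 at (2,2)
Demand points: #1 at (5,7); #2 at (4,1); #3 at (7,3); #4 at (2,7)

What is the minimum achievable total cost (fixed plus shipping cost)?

26

Open {D2}: assign each demand point to its cheapest open site.
  #1→D2 8, #2→D2 3, #3→D2 6, #4→D2 5
  shipping cost 22, fixed 4 → total 26.
Compare {D1, D2}: shipping cost 20 + fixed 9 = 29.
Compare {D1}: shipping cost 28 + fixed 5 = 33.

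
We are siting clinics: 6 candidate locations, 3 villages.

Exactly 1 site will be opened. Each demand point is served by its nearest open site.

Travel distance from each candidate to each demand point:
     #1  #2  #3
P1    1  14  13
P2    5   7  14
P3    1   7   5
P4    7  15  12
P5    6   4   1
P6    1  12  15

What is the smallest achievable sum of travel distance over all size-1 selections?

Open {P5}.
  #1→P5 6, #2→P5 4, #3→P5 1  ⇒ total 11.
Compare {P3}: total 13.
Compare {P2}: total 26.
No size-1 selection does better; minimum is 11.

11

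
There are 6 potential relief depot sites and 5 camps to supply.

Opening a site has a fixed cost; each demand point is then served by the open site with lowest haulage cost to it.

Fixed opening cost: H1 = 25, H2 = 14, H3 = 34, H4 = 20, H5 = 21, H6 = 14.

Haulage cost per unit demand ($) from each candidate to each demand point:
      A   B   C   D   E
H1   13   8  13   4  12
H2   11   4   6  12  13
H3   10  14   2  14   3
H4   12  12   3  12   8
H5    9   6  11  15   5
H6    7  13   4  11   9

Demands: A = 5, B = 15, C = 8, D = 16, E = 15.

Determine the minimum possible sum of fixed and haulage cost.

Open {H1, H2, H3, H6}: assign each demand point to its cheapest open site.
  A→H6 5×7=35, B→H2 15×4=60, C→H3 8×2=16, D→H1 16×4=64, E→H3 15×3=45
  haulage cost 220, fixed 87 → total 307.
Compare {H1, H2, H3}: haulage cost 235 + fixed 73 = 308.
Compare {H1, H2, H3, H5}: haulage cost 230 + fixed 94 = 324.
Compare {H1, H2, H3, H4, H6}: haulage cost 220 + fixed 107 = 327.
All other subsets cost ≥ 308. Minimum total cost: 307.

307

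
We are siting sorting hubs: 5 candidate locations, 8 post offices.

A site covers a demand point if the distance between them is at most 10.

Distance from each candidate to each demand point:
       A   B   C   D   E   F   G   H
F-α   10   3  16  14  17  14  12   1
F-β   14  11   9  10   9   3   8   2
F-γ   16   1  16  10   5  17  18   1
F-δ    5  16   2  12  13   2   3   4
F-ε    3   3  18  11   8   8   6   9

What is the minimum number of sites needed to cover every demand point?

Coverage sets (demand points within 10 of each site):
  F-α: {A, B, H}
  F-β: {C, D, E, F, G, H}
  F-γ: {B, D, E, H}
  F-δ: {A, C, F, G, H}
  F-ε: {A, B, E, F, G, H}
No single site covers all 8 demand points.
But {F-α, F-β} covers everything, so the minimum is 2.

2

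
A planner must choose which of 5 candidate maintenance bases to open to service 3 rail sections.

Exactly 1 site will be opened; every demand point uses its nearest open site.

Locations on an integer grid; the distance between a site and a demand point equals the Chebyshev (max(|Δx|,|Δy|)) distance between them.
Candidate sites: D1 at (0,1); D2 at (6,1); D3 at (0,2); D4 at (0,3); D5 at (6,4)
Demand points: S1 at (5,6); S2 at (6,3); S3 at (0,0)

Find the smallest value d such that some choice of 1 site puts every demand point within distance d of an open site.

Open {D1}.
  Farthest demand point is S2 at distance 6 (to D1); all others are ≤ 6.
With {D2} the worst case is 6.
With {D3} the worst case is 6.
No size-1 selection achieves below 6.

6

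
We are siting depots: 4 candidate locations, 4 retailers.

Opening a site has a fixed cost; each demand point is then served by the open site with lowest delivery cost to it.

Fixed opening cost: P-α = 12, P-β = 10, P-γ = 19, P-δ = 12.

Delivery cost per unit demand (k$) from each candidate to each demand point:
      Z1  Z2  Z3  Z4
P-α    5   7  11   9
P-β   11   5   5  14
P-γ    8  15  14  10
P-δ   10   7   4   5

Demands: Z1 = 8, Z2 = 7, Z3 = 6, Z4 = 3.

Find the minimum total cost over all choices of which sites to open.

Open {P-α, P-β, P-δ}: assign each demand point to its cheapest open site.
  Z1→P-α 8×5=40, Z2→P-β 7×5=35, Z3→P-δ 6×4=24, Z4→P-δ 3×5=15
  delivery cost 114, fixed 34 → total 148.
Compare {P-α, P-δ}: delivery cost 128 + fixed 24 = 152.
Compare {P-α, P-β}: delivery cost 132 + fixed 22 = 154.
Compare {P-α, P-β, P-γ, P-δ}: delivery cost 114 + fixed 53 = 167.
All other subsets cost ≥ 152. Minimum total cost: 148.

148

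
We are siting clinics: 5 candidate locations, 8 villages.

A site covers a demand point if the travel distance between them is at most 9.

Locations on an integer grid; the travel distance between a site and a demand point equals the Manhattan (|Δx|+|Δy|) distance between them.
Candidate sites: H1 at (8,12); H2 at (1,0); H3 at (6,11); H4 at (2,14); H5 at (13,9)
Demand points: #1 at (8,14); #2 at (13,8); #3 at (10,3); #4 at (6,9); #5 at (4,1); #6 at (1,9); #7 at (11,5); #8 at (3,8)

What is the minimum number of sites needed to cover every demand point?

3

Coverage sets (demand points within 9 of each site):
  H1: {#1, #2, #4, #8}
  H2: {#5, #6}
  H3: {#1, #4, #6, #8}
  H4: {#1, #4, #6, #8}
  H5: {#2, #3, #4, #7}
No 2 sites suffice: every size-2 union leaves at least one demand point uncovered.
But {H1, H2, H5} covers everything, so the minimum is 3.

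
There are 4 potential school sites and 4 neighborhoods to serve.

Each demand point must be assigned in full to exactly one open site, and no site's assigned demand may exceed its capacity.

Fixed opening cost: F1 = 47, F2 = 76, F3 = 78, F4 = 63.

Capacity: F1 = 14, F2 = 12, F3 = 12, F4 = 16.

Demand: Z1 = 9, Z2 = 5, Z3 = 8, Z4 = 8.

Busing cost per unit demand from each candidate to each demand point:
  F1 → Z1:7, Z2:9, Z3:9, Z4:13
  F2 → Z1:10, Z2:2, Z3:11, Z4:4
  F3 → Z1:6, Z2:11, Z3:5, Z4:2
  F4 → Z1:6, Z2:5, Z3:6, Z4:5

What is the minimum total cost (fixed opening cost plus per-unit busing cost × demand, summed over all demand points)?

Open {F1, F4}; cheapest assignment that respects the capacities:
  F1 (cap 14, load 14): Z1, Z2 — cost 9×7 + 5×9 = 108
  F4 (cap 16, load 16): Z3, Z4 — cost 8×6 + 8×5 = 88
  Shipping 196, fixed 110 → total 306.
  Any other capacity-feasible assignment to {F1, F4} ships for at least 196.
Compare {F1, F3, F4}: its best feasible assignment gives total 340.
Compare {F1, F2, F4}: its best feasible assignment gives total 347.
Every other set of open sites that can feasibly serve all demand totals ≥ 340 even under its best assignment. Minimum: 306.

306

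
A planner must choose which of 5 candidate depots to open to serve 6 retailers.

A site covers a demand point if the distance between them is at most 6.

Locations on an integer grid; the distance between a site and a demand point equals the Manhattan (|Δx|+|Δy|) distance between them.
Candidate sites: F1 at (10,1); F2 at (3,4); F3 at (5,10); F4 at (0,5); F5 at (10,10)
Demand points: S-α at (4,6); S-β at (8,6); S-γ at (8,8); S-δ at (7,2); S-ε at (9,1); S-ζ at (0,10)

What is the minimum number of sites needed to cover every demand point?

3

Coverage sets (demand points within 6 of each site):
  F1: {S-δ, S-ε}
  F2: {S-α, S-δ}
  F3: {S-α, S-γ, S-ζ}
  F4: {S-α, S-ζ}
  F5: {S-β, S-γ}
No 2 sites suffice: every size-2 union leaves at least one demand point uncovered.
But {F1, F3, F5} covers everything, so the minimum is 3.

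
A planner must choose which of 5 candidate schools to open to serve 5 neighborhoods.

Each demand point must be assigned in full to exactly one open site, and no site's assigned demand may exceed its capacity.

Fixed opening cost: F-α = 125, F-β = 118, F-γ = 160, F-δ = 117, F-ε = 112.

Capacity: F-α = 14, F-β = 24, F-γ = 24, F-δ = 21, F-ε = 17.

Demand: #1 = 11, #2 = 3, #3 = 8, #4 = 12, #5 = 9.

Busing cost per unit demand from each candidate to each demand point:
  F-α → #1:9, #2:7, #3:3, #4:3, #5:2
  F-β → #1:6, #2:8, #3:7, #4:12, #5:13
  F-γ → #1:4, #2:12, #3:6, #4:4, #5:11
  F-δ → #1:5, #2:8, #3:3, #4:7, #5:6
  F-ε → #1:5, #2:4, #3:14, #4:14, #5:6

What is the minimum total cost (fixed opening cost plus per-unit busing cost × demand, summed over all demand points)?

Open {F-γ, F-δ}; cheapest assignment that respects the capacities:
  F-γ (cap 24, load 23): #1, #4 — cost 11×4 + 12×4 = 92
  F-δ (cap 21, load 20): #2, #3, #5 — cost 3×8 + 8×3 + 9×6 = 102
  Shipping 194, fixed 277 → total 471.
  Any other capacity-feasible assignment to {F-γ, F-δ} ships for at least 194.
Compare {F-β, F-δ}: its best feasible assignment gives total 519.
Compare {F-α, F-δ, F-ε}: its best feasible assignment gives total 535.
Every other set of open sites that can feasibly serve all demand totals ≥ 519 even under its best assignment. Minimum: 471.

471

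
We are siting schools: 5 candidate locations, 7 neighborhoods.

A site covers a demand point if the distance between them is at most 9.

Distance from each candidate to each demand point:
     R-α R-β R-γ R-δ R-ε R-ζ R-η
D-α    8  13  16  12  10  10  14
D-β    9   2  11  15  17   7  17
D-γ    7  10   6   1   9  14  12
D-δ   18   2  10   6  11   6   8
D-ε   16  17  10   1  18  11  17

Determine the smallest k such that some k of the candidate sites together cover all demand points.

2

Coverage sets (demand points within 9 of each site):
  D-α: {R-α}
  D-β: {R-α, R-β, R-ζ}
  D-γ: {R-α, R-γ, R-δ, R-ε}
  D-δ: {R-β, R-δ, R-ζ, R-η}
  D-ε: {R-δ}
No single site covers all 7 demand points.
But {D-γ, D-δ} covers everything, so the minimum is 2.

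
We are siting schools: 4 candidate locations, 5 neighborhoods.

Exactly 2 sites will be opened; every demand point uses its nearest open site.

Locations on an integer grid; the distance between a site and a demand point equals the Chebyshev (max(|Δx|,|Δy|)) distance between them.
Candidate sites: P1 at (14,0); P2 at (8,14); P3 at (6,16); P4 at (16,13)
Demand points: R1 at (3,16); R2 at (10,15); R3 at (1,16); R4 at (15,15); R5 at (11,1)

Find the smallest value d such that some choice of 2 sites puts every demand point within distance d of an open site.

Open {P1, P2}.
  Farthest demand point is R3 at distance 7 (to P2); all others are ≤ 7.
With {P1, P3} the worst case is 9.
With {P2, P4} the worst case is 12.
No size-2 selection achieves below 7.

7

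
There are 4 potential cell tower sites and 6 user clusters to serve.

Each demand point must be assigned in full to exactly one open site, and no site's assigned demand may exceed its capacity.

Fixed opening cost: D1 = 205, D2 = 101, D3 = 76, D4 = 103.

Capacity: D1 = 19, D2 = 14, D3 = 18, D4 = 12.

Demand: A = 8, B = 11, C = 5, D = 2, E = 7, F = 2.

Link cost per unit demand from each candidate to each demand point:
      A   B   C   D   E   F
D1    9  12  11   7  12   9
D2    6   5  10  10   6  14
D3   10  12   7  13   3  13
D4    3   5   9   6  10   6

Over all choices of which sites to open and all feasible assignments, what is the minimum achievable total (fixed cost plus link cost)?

Open {D2, D3, D4}; cheapest assignment that respects the capacities:
  D2 (cap 14, load 11): B — cost 11×5 = 55
  D3 (cap 18, load 12): C, E — cost 5×7 + 7×3 = 56
  D4 (cap 12, load 12): A, D, F — cost 8×3 + 2×6 + 2×6 = 48
  Shipping 159, fixed 280 → total 439.
  Any other capacity-feasible assignment to {D2, D3, D4} ships for at least 159.
Compare {D1, D3}: its best feasible assignment gives total 593.
Compare {D1, D2, D3}: its best feasible assignment gives total 597.
Every other set of open sites that can feasibly serve all demand totals ≥ 593 even under its best assignment. Minimum: 439.

439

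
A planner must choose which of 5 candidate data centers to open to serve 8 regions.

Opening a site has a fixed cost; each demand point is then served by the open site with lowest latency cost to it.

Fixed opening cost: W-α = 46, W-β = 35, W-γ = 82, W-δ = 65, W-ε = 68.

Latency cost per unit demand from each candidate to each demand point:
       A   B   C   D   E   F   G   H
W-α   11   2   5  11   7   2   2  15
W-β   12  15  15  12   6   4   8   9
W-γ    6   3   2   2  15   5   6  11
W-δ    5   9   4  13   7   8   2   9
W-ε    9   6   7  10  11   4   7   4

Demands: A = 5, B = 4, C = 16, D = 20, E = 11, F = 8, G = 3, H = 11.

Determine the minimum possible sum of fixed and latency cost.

446

Open {W-β, W-γ}: assign each demand point to its cheapest open site.
  A→W-γ 5×6=30, B→W-γ 4×3=12, C→W-γ 16×2=32, D→W-γ 20×2=40, E→W-β 11×6=66, F→W-β 8×4=32, G→W-γ 3×6=18, H→W-β 11×9=99
  latency cost 329, fixed 117 → total 446.
Compare {W-α, W-γ, W-ε}: latency cost 253 + fixed 196 = 449.
Compare {W-α, W-γ}: latency cost 330 + fixed 128 = 458.
Compare {W-β, W-γ, W-ε}: latency cost 274 + fixed 185 = 459.
All other subsets cost ≥ 449. Minimum total cost: 446.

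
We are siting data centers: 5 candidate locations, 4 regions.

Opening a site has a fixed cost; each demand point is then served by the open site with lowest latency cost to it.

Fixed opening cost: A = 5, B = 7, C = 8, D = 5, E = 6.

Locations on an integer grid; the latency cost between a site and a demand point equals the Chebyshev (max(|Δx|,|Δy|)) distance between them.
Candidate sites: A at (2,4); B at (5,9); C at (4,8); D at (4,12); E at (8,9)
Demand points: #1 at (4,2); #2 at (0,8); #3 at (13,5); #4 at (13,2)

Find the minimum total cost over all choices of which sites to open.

29

Open {A, E}: assign each demand point to its cheapest open site.
  #1→A 2, #2→A 4, #3→E 5, #4→E 7
  latency cost 18, fixed 11 → total 29.
Compare {A}: latency cost 28 + fixed 5 = 33.
Compare {E}: latency cost 27 + fixed 6 = 33.
Compare {A, B}: latency cost 22 + fixed 12 = 34.
All other subsets cost ≥ 33. Minimum total cost: 29.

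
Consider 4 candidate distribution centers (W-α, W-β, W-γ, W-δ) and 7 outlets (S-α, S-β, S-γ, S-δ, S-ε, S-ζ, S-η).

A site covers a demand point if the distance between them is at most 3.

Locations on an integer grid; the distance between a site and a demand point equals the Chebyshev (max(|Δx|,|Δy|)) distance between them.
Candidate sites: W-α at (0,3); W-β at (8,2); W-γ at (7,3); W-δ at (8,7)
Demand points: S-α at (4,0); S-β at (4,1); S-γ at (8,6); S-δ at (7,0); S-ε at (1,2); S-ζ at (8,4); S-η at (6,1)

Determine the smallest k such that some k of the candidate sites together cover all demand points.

2

Coverage sets (demand points within 3 of each site):
  W-α: {S-ε}
  W-β: {S-δ, S-ζ, S-η}
  W-γ: {S-α, S-β, S-γ, S-δ, S-ζ, S-η}
  W-δ: {S-γ, S-ζ}
No single site covers all 7 demand points.
But {W-α, W-γ} covers everything, so the minimum is 2.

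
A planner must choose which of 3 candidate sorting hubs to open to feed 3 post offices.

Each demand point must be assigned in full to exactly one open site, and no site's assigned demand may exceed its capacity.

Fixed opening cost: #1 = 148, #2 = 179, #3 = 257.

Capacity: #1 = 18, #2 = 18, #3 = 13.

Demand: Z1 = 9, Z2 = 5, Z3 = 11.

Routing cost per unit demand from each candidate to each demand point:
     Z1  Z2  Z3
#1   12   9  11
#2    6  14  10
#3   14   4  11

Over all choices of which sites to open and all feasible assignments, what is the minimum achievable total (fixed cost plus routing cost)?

547

Open {#1, #2}; cheapest assignment that respects the capacities:
  #1 (cap 18, load 16): Z2, Z3 — cost 5×9 + 11×11 = 166
  #2 (cap 18, load 9): Z1 — cost 9×6 = 54
  Shipping 220, fixed 327 → total 547.
  Any other capacity-feasible assignment to {#1, #2} ships for at least 220.
Compare {#1, #3}: its best feasible assignment gives total 679.
Compare {#2, #3}: its best feasible assignment gives total 681.
Every other set of open sites that can feasibly serve all demand totals ≥ 679 even under its best assignment. Minimum: 547.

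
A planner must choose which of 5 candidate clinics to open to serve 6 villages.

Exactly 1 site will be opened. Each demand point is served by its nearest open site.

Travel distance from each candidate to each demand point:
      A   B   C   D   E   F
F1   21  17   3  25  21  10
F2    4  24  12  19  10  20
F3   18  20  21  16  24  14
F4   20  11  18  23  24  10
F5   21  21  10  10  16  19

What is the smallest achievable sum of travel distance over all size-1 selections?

Open {F2}.
  A→F2 4, B→F2 24, C→F2 12, D→F2 19, E→F2 10, F→F2 20  ⇒ total 89.
Compare {F1}: total 97.
Compare {F5}: total 97.
No size-1 selection does better; minimum is 89.

89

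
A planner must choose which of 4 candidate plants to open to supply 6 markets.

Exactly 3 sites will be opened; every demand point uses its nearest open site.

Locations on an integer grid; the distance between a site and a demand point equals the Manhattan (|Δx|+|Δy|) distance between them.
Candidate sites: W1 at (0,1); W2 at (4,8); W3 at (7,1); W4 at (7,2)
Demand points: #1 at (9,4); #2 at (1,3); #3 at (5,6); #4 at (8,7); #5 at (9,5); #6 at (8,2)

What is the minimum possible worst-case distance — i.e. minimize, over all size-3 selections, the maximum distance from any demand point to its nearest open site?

5

Open {W1, W2, W4}.
  Farthest demand point is #4 at distance 5 (to W2); all others are ≤ 5.
With {W1, W2, W3} the worst case is 6.
With {W1, W3, W4} the worst case is 6.
No size-3 selection achieves below 5.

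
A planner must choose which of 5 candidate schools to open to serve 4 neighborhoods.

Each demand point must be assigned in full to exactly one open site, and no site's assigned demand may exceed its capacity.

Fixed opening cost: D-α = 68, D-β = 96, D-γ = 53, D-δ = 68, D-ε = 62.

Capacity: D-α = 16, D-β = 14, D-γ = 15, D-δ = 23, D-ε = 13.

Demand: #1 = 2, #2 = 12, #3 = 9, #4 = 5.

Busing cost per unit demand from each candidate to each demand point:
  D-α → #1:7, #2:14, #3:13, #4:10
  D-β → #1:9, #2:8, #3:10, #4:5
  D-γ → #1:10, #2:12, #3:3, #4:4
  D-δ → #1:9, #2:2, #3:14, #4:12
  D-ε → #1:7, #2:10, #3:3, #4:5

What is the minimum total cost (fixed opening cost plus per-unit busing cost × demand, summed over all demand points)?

210

Open {D-γ, D-δ}; cheapest assignment that respects the capacities:
  D-γ (cap 15, load 14): #3, #4 — cost 9×3 + 5×4 = 47
  D-δ (cap 23, load 14): #1, #2 — cost 2×9 + 12×2 = 42
  Shipping 89, fixed 121 → total 210.
  Any other capacity-feasible assignment to {D-γ, D-δ} ships for at least 89.
Compare {D-δ, D-ε}: its best feasible assignment gives total 255.
Compare {D-γ, D-δ, D-ε}: its best feasible assignment gives total 268.
Every other set of open sites that can feasibly serve all demand totals ≥ 255 even under its best assignment. Minimum: 210.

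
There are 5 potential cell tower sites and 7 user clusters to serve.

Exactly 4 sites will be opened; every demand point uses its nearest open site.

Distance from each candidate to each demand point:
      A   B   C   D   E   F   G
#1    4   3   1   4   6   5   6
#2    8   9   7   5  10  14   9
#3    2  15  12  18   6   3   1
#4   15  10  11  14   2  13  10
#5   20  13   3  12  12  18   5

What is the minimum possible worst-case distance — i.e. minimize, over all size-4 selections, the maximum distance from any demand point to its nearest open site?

4

Open {#1, #2, #3, #4}.
  Farthest demand point is D at distance 4 (to #1); all others are ≤ 4.
With {#1, #3, #4, #5} the worst case is 4.
With {#1, #2, #4, #5} the worst case is 5.
No size-4 selection achieves below 4.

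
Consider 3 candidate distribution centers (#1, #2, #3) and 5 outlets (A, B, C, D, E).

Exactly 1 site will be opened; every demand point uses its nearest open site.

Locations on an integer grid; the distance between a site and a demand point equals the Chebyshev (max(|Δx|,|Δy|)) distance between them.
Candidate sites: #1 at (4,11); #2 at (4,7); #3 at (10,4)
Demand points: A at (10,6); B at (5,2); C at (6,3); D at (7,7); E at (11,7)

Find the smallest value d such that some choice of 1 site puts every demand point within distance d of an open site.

Open {#3}.
  Farthest demand point is B at distance 5 (to #3); all others are ≤ 5.
With {#2} the worst case is 7.
With {#1} the worst case is 9.
No size-1 selection achieves below 5.

5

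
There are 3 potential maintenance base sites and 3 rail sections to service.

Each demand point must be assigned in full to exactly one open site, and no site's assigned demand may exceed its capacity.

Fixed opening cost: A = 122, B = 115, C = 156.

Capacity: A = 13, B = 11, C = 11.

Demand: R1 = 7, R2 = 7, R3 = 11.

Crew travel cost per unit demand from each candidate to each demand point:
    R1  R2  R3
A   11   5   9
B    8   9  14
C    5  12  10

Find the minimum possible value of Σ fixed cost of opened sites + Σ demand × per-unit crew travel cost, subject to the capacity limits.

Open {A, B, C}; cheapest assignment that respects the capacities:
  A (cap 13, load 11): R3 — cost 11×9 = 99
  B (cap 11, load 7): R2 — cost 7×9 = 63
  C (cap 11, load 7): R1 — cost 7×5 = 35
  Shipping 197, fixed 393 → total 590.
  Any other capacity-feasible assignment to {A, B, C} ships for at least 197.
Total demand is 25 and no other set of sites has combined capacity ≥ 25, so {A, B, C} is the only feasible choice of open sites. Minimum: 590.

590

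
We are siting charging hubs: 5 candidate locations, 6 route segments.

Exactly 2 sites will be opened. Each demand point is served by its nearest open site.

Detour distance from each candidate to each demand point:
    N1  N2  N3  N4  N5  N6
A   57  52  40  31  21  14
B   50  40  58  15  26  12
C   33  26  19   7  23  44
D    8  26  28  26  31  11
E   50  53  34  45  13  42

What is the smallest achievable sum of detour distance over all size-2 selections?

94

Open {C, D}.
  N1→D 8, N2→C 26, N3→C 19, N4→C 7, N5→C 23, N6→D 11  ⇒ total 94.
Compare {D, E}: total 112.
Compare {B, D}: total 114.
No size-2 selection does better; minimum is 94.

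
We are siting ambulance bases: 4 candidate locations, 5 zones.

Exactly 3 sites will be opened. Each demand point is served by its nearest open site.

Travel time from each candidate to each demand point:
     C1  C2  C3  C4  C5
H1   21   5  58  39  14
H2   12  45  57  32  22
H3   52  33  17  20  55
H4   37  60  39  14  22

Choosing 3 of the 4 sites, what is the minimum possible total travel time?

Open {H1, H2, H3}.
  C1→H2 12, C2→H1 5, C3→H3 17, C4→H3 20, C5→H1 14  ⇒ total 68.
Compare {H1, H3, H4}: total 71.
Compare {H1, H2, H4}: total 84.
No size-3 selection does better; minimum is 68.

68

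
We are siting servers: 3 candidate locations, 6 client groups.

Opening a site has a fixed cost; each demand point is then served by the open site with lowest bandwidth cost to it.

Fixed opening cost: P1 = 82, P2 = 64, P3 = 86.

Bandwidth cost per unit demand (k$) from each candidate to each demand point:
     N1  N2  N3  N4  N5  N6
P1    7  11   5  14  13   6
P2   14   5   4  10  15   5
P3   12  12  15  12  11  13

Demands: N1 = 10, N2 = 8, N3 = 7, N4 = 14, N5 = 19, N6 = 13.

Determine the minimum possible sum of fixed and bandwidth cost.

736

Open {P1, P2}: assign each demand point to its cheapest open site.
  N1→P1 10×7=70, N2→P2 8×5=40, N3→P2 7×4=28, N4→P2 14×10=140, N5→P1 19×13=247, N6→P2 13×5=65
  bandwidth cost 590, fixed 146 → total 736.
Compare {P2, P3}: bandwidth cost 602 + fixed 150 = 752.
Compare {P2}: bandwidth cost 698 + fixed 64 = 762.
Compare {P1, P2, P3}: bandwidth cost 552 + fixed 232 = 784.
All other subsets cost ≥ 752. Minimum total cost: 736.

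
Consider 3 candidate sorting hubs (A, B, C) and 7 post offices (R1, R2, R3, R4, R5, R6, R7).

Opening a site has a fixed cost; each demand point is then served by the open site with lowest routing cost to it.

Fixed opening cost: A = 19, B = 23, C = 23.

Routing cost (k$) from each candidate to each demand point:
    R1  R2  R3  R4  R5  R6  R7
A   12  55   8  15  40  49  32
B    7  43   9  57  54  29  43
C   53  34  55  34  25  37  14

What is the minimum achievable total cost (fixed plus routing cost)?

187

Open {A, C}: assign each demand point to its cheapest open site.
  R1→A 12, R2→C 34, R3→A 8, R4→A 15, R5→C 25, R6→C 37, R7→C 14
  routing cost 145, fixed 42 → total 187.
Compare {A, B, C}: routing cost 132 + fixed 65 = 197.
Compare {B, C}: routing cost 152 + fixed 46 = 198.
Compare {A, B}: routing cost 174 + fixed 42 = 216.
All other subsets cost ≥ 197. Minimum total cost: 187.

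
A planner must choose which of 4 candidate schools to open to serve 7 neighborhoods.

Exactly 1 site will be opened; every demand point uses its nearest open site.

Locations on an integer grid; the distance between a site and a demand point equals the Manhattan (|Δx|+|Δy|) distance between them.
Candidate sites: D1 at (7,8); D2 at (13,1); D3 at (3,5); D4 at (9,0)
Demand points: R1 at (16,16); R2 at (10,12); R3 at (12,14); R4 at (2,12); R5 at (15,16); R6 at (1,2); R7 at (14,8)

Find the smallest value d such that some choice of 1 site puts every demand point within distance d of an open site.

17

Open {D1}.
  Farthest demand point is R1 at distance 17 (to D1); all others are ≤ 17.
With {D2} the worst case is 22.
With {D4} the worst case is 23.
No size-1 selection achieves below 17.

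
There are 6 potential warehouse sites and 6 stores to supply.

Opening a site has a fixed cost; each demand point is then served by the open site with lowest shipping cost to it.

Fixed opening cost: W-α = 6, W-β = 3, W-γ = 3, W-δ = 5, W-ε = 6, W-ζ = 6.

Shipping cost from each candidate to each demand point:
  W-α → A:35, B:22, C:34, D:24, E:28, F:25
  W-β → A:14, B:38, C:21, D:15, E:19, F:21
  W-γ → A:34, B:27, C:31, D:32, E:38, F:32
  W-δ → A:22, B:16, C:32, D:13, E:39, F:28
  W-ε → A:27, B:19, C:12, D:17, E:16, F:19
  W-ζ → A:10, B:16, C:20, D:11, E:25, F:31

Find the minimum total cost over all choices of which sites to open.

Open {W-ε, W-ζ}: assign each demand point to its cheapest open site.
  A→W-ζ 10, B→W-ζ 16, C→W-ε 12, D→W-ζ 11, E→W-ε 16, F→W-ε 19
  shipping cost 84, fixed 12 → total 96.
Compare {W-β, W-ε, W-ζ}: shipping cost 84 + fixed 15 = 99.
Compare {W-γ, W-ε, W-ζ}: shipping cost 84 + fixed 15 = 99.
Compare {W-δ, W-ε, W-ζ}: shipping cost 84 + fixed 17 = 101.
All other subsets cost ≥ 99. Minimum total cost: 96.

96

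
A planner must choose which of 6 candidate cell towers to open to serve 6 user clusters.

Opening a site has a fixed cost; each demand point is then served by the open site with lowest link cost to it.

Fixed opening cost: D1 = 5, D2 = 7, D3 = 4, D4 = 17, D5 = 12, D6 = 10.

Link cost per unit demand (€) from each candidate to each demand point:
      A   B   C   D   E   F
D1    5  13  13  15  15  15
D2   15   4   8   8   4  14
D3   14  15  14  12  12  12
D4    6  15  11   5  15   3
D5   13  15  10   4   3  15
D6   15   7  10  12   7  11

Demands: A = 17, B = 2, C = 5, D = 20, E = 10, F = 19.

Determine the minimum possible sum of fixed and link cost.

341

Open {D1, D2, D4, D5}: assign each demand point to its cheapest open site.
  A→D1 17×5=85, B→D2 2×4=8, C→D2 5×8=40, D→D5 20×4=80, E→D5 10×3=30, F→D4 19×3=57
  link cost 300, fixed 41 → total 341.
Compare {D1, D2, D3, D4, D5}: link cost 300 + fixed 45 = 345.
Compare {D1, D2, D4, D5, D6}: link cost 300 + fixed 51 = 351.
Compare {D2, D4, D5}: link cost 317 + fixed 36 = 353.
All other subsets cost ≥ 345. Minimum total cost: 341.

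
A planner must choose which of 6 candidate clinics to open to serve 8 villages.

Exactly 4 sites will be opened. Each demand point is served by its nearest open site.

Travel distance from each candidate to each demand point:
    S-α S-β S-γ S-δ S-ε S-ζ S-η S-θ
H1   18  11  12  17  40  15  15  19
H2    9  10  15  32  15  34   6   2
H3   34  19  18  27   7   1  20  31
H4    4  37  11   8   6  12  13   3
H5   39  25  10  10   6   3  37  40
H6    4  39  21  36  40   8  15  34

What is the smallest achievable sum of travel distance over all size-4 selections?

Open {H2, H3, H4, H5}.
  S-α→H4 4, S-β→H2 10, S-γ→H5 10, S-δ→H4 8, S-ε→H4 6, S-ζ→H3 1, S-η→H2 6, S-θ→H2 2  ⇒ total 47.
Compare {H1, H2, H3, H4}: total 48.
Compare {H2, H3, H4, H6}: total 48.
No size-4 selection does better; minimum is 47.

47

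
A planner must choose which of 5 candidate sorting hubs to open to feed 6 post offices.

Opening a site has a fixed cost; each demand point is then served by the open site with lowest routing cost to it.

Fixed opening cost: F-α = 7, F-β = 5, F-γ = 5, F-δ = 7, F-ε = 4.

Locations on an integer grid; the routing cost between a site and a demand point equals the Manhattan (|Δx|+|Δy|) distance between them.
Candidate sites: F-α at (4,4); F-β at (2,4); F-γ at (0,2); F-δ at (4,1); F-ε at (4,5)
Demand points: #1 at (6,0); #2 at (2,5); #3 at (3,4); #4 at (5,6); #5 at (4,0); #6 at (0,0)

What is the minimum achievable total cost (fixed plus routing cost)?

26

Open {F-δ, F-ε}: assign each demand point to its cheapest open site.
  #1→F-δ 3, #2→F-ε 2, #3→F-ε 2, #4→F-ε 2, #5→F-δ 1, #6→F-δ 5
  routing cost 15, fixed 11 → total 26.
Compare {F-β, F-δ}: routing cost 16 + fixed 12 = 28.
Compare {F-γ, F-δ, F-ε}: routing cost 12 + fixed 16 = 28.
Compare {F-γ, F-ε}: routing cost 20 + fixed 9 = 29.
All other subsets cost ≥ 28. Minimum total cost: 26.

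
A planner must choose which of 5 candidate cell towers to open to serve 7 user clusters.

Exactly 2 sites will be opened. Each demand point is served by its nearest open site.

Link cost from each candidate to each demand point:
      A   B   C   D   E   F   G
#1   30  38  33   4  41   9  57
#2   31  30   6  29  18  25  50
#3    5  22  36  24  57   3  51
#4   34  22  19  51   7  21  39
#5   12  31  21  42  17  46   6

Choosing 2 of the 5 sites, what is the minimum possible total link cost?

Open {#3, #5}.
  A→#3 5, B→#3 22, C→#5 21, D→#3 24, E→#5 17, F→#3 3, G→#5 6  ⇒ total 98.
Compare {#1, #5}: total 100.
Compare {#3, #4}: total 119.
No size-2 selection does better; minimum is 98.

98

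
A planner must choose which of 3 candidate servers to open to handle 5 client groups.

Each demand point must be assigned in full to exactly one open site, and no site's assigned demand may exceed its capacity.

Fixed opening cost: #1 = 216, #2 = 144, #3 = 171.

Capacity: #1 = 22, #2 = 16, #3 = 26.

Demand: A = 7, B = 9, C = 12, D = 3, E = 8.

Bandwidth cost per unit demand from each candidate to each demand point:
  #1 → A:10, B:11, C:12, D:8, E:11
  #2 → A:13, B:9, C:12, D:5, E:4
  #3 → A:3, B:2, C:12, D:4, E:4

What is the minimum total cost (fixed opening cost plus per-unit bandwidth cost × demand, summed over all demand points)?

Open {#2, #3}; cheapest assignment that respects the capacities:
  #2 (cap 16, load 15): C, D — cost 12×12 + 3×5 = 159
  #3 (cap 26, load 24): A, B, E — cost 7×3 + 9×2 + 8×4 = 71
  Shipping 230, fixed 315 → total 545.
  Any other capacity-feasible assignment to {#2, #3} ships for at least 230.
Compare {#1, #3}: its best feasible assignment gives total 626.
Compare {#1, #2, #3}: its best feasible assignment gives total 758.
Every other set of open sites that can feasibly serve all demand totals ≥ 626 even under its best assignment. Minimum: 545.

545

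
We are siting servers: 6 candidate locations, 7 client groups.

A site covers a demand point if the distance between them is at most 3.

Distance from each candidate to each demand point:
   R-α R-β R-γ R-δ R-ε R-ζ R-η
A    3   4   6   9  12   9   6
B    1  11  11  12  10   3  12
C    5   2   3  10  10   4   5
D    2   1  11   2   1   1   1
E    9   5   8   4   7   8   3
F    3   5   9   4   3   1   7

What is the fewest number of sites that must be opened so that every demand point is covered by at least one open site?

Coverage sets (demand points within 3 of each site):
  A: {R-α}
  B: {R-α, R-ζ}
  C: {R-β, R-γ}
  D: {R-α, R-β, R-δ, R-ε, R-ζ, R-η}
  E: {R-η}
  F: {R-α, R-ε, R-ζ}
No single site covers all 7 demand points.
But {C, D} covers everything, so the minimum is 2.

2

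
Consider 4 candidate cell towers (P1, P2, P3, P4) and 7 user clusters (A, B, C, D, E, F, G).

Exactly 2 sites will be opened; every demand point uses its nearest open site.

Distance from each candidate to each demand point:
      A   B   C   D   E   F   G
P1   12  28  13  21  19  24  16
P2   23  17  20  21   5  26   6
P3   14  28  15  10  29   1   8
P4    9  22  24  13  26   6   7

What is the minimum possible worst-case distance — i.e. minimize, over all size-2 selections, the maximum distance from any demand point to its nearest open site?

17

Open {P2, P3}.
  Farthest demand point is B at distance 17 (to P2); all others are ≤ 17.
With {P2, P4} the worst case is 20.
With {P1, P4} the worst case is 22.
No size-2 selection achieves below 17.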